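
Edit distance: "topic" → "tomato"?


Word 1: "topic" (length 5)
Word 2: "tomato" (length 6)
One optimal edit sequence (insert/delete/substitute each cost 1):
  1. keep 't'
  2. keep 'o'
  3. insert 'm'  (+1)
  4. substitute 'p' -> 'a'  (+1)
  5. substitute 'i' -> 't'  (+1)
  6. substitute 'c' -> 'o'  (+1)
Total edit operations: 4
Edit distance = 4


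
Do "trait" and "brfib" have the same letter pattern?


Pattern of "trait": [0, 1, 2, 3, 0]
Pattern of "brfib": [0, 1, 2, 3, 0]
Patterns match
Same pattern = Yes


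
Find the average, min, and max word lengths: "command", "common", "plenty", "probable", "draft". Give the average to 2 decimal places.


Lengths: "command"=7, "common"=6, "plenty"=6, "probable"=8, "draft"=5
Sum = 32, Count = 5
Average = 32/5 = 6.40
= avg=6.40, min=5, max=8


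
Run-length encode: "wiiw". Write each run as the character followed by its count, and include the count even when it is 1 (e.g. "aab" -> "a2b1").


String: "wiiw"
Scanning for consecutive runs:
  'w' x 1
  'i' x 2
  'w' x 1
RLE = "w1i2w1"


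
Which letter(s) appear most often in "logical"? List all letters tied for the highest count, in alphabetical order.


Word: "logical"
Letter counts:
  'a': 1
  'c': 1
  'g': 1
  'i': 1
  'l': 2
  'o': 1
Maximum count = 2
Most frequent = 'l' (2 times each)


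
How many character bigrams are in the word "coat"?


Word: "coat" (length 4)
Number of 2-grams = length - 2 + 1 = 4 - 2 + 1
= 3


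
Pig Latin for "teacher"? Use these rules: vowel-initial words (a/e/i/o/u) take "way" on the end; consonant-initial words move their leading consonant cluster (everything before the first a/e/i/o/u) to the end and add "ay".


Word: "teacher"
Starts with consonant(s) → move to end, add 'ay'
Consonant cluster: "t"
Pig Latin = "eachertay"


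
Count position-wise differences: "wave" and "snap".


Comparing character by character (same length = 4):
  Pos 0: 'w' vs 's' !=
  Pos 1: 'a' vs 'n' !=
  Pos 2: 'v' vs 'a' !=
  Pos 3: 'e' vs 'p' !=
Hamming distance = 4


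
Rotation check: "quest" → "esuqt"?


Word: "quest", Candidate: "esuqt"
Method: check if candidate is substring of word+word
"questquest" contains "esuqt"? No
Is rotation = No


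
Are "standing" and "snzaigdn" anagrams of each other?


Word 1: "standing" → sorted: adginnst
Word 2: "snzaigdn" → sorted: adginnsz
Same letters? adginnst != adginnsz
Anagram = No


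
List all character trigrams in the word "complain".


Word: "complain" (length 8)
Number of trigrams = 8 - 3 + 1 = 6
  Position 0: "com"
  Position 1: "omp"
  Position 2: "mpl"
  Position 3: "pla"
  Position 4: "lai"
  Position 5: "ain"
Trigrams = "com", "omp", "mpl", "pla", "lai", "ain"


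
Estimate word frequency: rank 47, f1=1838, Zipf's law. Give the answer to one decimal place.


Zipf's law: f(r) = f(1) / r
f(1) = 1838
f(47) = 1838 / 47
= 39.1 occurrences


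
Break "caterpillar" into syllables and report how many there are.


Word: "caterpillar"
Syllable breakdown: cat | er | pil | lar
Counting: 4 parts
= 4 syllables


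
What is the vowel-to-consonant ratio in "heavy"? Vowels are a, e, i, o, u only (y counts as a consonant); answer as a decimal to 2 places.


Word: "heavy"
Vowels (a,e,i,o,u): 2
Consonants: 3
Ratio = 2/3
= 0.67


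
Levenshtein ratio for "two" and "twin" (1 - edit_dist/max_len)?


Word 1: "two" (length 3)
Word 2: "twin" (length 4)
One optimal edit sequence:
  1. keep 't'
  2. keep 'w'
  3. insert 'i'  (+1)
  4. substitute 'o' -> 'n'  (+1)
Edit distance = 2
Max length = max(3, 4) = 4
Similarity = 1 - 2/4
= 0.5000


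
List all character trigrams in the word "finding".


Word: "finding" (length 7)
Number of trigrams = 7 - 3 + 1 = 5
  Position 0: "fin"
  Position 1: "ind"
  Position 2: "ndi"
  Position 3: "din"
  Position 4: "ing"
Trigrams = "fin", "ind", "ndi", "din", "ing"


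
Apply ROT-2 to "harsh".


Word: "harsh"
Shift: 2
Each letter → (letter + shift) mod 26:
  'h' (7) + 2 = 9 → 'j'
  'a' (0) + 2 = 2 → 'c'
  'r' (17) + 2 = 19 → 't'
  's' (18) + 2 = 20 → 'u'
  'h' (7) + 2 = 9 → 'j'
Result = "jctuj"


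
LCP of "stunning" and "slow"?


Word 1: "stunning"
Word 2: "slow"
Comparing from start:
  Pos 0: 's' == 's'
  Pos 1: 't' != 'l' (stop)
LCP = "s" (length 1)


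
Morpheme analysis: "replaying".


Word: "replaying"
Morphemes: re- | play | -ing
Each morpheme carries meaning
= 3 morphemes


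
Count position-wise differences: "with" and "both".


Comparing character by character (same length = 4):
  Pos 0: 'w' vs 'b' !=
  Pos 1: 'i' vs 'o' !=
  Pos 2: 't' vs 't' =
  Pos 3: 'h' vs 'h' =
Hamming distance = 2


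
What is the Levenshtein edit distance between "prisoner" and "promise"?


Word 1: "prisoner" (length 8)
Word 2: "promise" (length 7)
One optimal edit sequence (insert/delete/substitute each cost 1):
  1. keep 'p'
  2. keep 'r'
  3. substitute 'i' -> 'o'  (+1)
  4. substitute 's' -> 'm'  (+1)
  5. substitute 'o' -> 'i'  (+1)
  6. substitute 'n' -> 's'  (+1)
  7. keep 'e'
  8. delete 'r'  (+1)
Total edit operations: 5
Edit distance = 5


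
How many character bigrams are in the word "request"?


Word: "request" (length 7)
Number of 2-grams = length - 2 + 1 = 7 - 2 + 1
= 6


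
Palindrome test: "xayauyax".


Word: "xayauyax"
Reversed: "xayuayax"
Forward == Backward? xayauyax != xayuayax
Palindrome = No


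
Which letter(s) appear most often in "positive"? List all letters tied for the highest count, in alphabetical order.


Word: "positive"
Letter counts:
  'e': 1
  'i': 2
  'o': 1
  'p': 1
  's': 1
  't': 1
  'v': 1
Maximum count = 2
Most frequent = 'i' (2 times each)


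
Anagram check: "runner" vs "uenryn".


Word 1: "runner" → sorted: ennrru
Word 2: "uenryn" → sorted: ennruy
Same letters? ennrru != ennruy
Anagram = No


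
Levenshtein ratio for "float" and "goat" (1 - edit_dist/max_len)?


Word 1: "float" (length 5)
Word 2: "goat" (length 4)
One optimal edit sequence:
  1. delete 'f'  (+1)
  2. substitute 'l' -> 'g'  (+1)
  3. keep 'o'
  4. keep 'a'
  5. keep 't'
Edit distance = 2
Max length = max(5, 4) = 5
Similarity = 1 - 2/5
= 0.6000


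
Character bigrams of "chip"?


Word: "chip" (length 4)
Number of bigrams = 4 - 2 + 1 = 3
  Position 0: "ch"
  Position 1: "hi"
  Position 2: "ip"
Bigrams = "ch", "hi", "ip"


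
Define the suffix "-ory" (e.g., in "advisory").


Suffix: -ory
Example: advisory (advise + -ory, with a spelling change)
Meaning = relating to / place for


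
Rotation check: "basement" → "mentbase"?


Word: "basement", Candidate: "mentbase"
Method: check if candidate is substring of word+word
"basementbasement" contains "mentbase"? Yes
Is rotation = Yes


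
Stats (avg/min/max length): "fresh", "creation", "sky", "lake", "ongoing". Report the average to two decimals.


Lengths: "fresh"=5, "creation"=8, "sky"=3, "lake"=4, "ongoing"=7
Sum = 27, Count = 5
Average = 27/5 = 5.40
= avg=5.40, min=3, max=8


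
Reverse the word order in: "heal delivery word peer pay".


Original: "heal delivery word peer pay"
Words (1..n): heal | delivery | word | peer | pay
Reversed (n..1): pay | peer | word | delivery | heal
Result = "pay peer word delivery heal"


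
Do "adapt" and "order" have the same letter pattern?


Pattern of "adapt": [0, 1, 0, 2, 3]
Pattern of "order": [0, 1, 2, 3, 1]
Patterns do not match
Same pattern = No


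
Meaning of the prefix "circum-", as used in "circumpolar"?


Prefix: circum-
Example: circumpolar (circum- + polar)
Meaning = around


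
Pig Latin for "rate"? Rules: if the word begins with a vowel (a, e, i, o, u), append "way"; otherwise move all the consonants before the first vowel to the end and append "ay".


Word: "rate"
Starts with consonant(s) → move to end, add 'ay'
Consonant cluster: "r"
Pig Latin = "ateray"


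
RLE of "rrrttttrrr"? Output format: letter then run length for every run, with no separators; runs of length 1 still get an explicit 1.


String: "rrrttttrrr"
Scanning for consecutive runs:
  'r' x 3
  't' x 4
  'r' x 3
RLE = "r3t4r3"


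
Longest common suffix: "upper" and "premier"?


Word 1: "upper"
Word 2: "premier"
Comparing from end:
  Pos -1: 'r' == 'r'
  Pos -2: 'e' == 'e'
  Pos -3: 'p' != 'i' (stop)
LCS = "er" (length 2)


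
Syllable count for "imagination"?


Word: "imagination"
Syllable breakdown: i · mag · i · na · tion
Counting: 5 parts
= 5 syllables


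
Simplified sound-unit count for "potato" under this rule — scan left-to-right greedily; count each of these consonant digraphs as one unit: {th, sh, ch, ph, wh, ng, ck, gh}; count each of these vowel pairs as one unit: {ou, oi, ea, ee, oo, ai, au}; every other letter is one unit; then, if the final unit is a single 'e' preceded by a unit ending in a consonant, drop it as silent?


Word: "potato" (6 letters)
Left-to-right scan:
  1. 'p' (letter)
  2. 'o' (letter)
  3. 't' (letter)
  4. 'a' (letter)
  5. 't' (letter)
  6. 'o' (letter)
Units from scan: 6
Sound units = 6 units


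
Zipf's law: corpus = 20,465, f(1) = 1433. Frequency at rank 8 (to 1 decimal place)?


Zipf's law: f(r) = f(1) / r
f(1) = 1433
f(8) = 1433 / 8
= 179.1 occurrences


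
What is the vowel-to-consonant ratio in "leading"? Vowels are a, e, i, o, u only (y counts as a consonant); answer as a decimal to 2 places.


Word: "leading"
Vowels (a,e,i,o,u): 3
Consonants: 4
Ratio = 3/4
= 0.75


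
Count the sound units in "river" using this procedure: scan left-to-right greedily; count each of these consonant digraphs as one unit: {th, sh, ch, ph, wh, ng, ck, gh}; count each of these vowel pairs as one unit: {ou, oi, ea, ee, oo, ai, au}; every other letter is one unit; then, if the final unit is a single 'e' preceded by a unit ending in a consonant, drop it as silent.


Word: "river" (5 letters)
Left-to-right scan:
  (1) 'r' (letter)
  (2) 'i' (letter)
  (3) 'v' (letter)
  (4) 'e' (letter)
  (5) 'r' (letter)
Units from scan: 5
Sound units = 5 units


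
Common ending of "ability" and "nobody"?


Word 1: "ability"
Word 2: "nobody"
Comparing from end:
  Pos -1: 'y' == 'y'
  Pos -2: 't' != 'd' (stop)
LCS = "y" (length 1)


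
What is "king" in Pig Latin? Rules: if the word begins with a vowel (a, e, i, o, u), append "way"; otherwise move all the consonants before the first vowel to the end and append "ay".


Word: "king"
Starts with consonant(s) → move to end, add 'ay'
Consonant cluster: "k"
Pig Latin = "ingkay"


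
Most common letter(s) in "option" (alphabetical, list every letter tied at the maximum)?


Word: "option"
Letter counts:
  'i': 1
  'n': 1
  'o': 2
  'p': 1
  't': 1
Maximum count = 2
Most frequent = 'o' (2 times each)


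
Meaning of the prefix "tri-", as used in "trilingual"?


Prefix: tri-
Example: trilingual = tri- + lingual
Meaning = three


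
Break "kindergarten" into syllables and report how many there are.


Word: "kindergarten"
Syllable breakdown: kin · der · gar · ten
Counting: 4 parts
= 4 syllables


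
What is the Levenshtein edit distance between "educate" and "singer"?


Word 1: "educate" (length 7)
Word 2: "singer" (length 6)
One optimal edit sequence (insert/delete/substitute each cost 1):
  1. delete 'e'  (+1)
  2. substitute 'd' -> 's'  (+1)
  3. substitute 'u' -> 'i'  (+1)
  4. substitute 'c' -> 'n'  (+1)
  5. substitute 'a' -> 'g'  (+1)
  6. substitute 't' -> 'e'  (+1)
  7. substitute 'e' -> 'r'  (+1)
Total edit operations: 7
Edit distance = 7


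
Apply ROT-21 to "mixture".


Word: "mixture"
Shift: 21
Each letter → (letter + shift) mod 26:
  'm' (12) + 21 = 7 → 'h'
  'i' (8) + 21 = 3 → 'd'
  'x' (23) + 21 = 18 → 's'
  't' (19) + 21 = 14 → 'o'
  'u' (20) + 21 = 15 → 'p'
  'r' (17) + 21 = 12 → 'm'
  'e' (4) + 21 = 25 → 'z'
Result = "hdsopmz"


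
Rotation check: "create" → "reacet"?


Word: "create", Candidate: "reacet"
Method: check if candidate is substring of word+word
"createcreate" contains "reacet"? No
Is rotation = No


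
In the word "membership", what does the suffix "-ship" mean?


Suffix: -ship
Example: membership (member + -ship)
Meaning = state / position


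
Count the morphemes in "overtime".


Word: "overtime"
Morphemes: over- | time
Each morpheme carries meaning
= 2 morphemes


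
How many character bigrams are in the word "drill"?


Word: "drill" (length 5)
Number of 2-grams = length - 2 + 1 = 5 - 2 + 1
= 4


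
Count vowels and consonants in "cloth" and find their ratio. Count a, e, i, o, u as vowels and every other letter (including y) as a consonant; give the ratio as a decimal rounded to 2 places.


Word: "cloth"
Vowels (a,e,i,o,u): 1
Consonants: 4
Ratio = 1/4
= 0.25


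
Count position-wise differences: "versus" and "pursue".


Comparing character by character (same length = 6):
  Pos 0: 'v' vs 'p' !=
  Pos 1: 'e' vs 'u' !=
  Pos 2: 'r' vs 'r' =
  Pos 3: 's' vs 's' =
  Pos 4: 'u' vs 'u' =
  Pos 5: 's' vs 'e' !=
Hamming distance = 3


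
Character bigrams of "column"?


Word: "column" (length 6)
Number of bigrams = 6 - 2 + 1 = 5
  Position 0: "co"
  Position 1: "ol"
  Position 2: "lu"
  Position 3: "um"
  Position 4: "mn"
Bigrams = "co", "ol", "lu", "um", "mn"


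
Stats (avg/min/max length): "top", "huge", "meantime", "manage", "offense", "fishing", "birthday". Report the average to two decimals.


Lengths: "top"=3, "huge"=4, "meantime"=8, "manage"=6, "offense"=7, "fishing"=7, "birthday"=8
Sum = 43, Count = 7
Average = 43/7 = 6.14
= avg=6.14, min=3, max=8


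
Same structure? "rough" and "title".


Pattern of "rough": [0, 1, 2, 3, 4]
Pattern of "title": [0, 1, 0, 2, 3]
Patterns do not match
Same pattern = No


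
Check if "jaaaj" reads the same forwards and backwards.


Word: "jaaaj"
Reversed: "jaaaj"
Forward == Backward? jaaaj == jaaaj
Palindrome = Yes


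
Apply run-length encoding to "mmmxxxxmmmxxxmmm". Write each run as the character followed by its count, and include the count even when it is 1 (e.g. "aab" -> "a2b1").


String: "mmmxxxxmmmxxxmmm"
Scanning for consecutive runs:
  'm' x 3
  'x' x 4
  'm' x 3
  'x' x 3
  'm' x 3
RLE = "m3x4m3x3m3"


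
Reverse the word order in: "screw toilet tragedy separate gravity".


Original: "screw toilet tragedy separate gravity"
Words (1..n): screw | toilet | tragedy | separate | gravity
Reversed (n..1): gravity | separate | tragedy | toilet | screw
Result = "gravity separate tragedy toilet screw"


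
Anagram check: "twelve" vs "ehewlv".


Word 1: "twelve" → sorted: eeltvw
Word 2: "ehewlv" → sorted: eehlvw
Same letters? eeltvw != eehlvw
Anagram = No


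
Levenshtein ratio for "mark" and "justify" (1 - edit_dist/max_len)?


Word 1: "mark" (length 4)
Word 2: "justify" (length 7)
One optimal edit sequence:
  1. insert 'j'  (+1)
  2. insert 'u'  (+1)
  3. insert 's'  (+1)
  4. substitute 'm' -> 't'  (+1)
  5. substitute 'a' -> 'i'  (+1)
  6. substitute 'r' -> 'f'  (+1)
  7. substitute 'k' -> 'y'  (+1)
Edit distance = 7
Max length = max(4, 7) = 7
Similarity = 1 - 7/7
= 0.0000


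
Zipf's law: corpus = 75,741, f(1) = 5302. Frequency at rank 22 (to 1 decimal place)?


Zipf's law: f(r) = f(1) / r
f(1) = 5302
f(22) = 5302 / 22
= 241.0 occurrences


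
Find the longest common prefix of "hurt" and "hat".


Word 1: "hurt"
Word 2: "hat"
Comparing from start:
  Pos 0: 'h' == 'h'
  Pos 1: 'u' != 'a' (stop)
LCP = "h" (length 1)


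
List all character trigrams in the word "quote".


Word: "quote" (length 5)
Number of trigrams = 5 - 3 + 1 = 3
  Position 0: "quo"
  Position 1: "uot"
  Position 2: "ote"
Trigrams = "quo", "uot", "ote"


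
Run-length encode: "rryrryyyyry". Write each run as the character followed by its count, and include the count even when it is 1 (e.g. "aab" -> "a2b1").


String: "rryrryyyyry"
Scanning for consecutive runs:
  'r' x 2
  'y' x 1
  'r' x 2
  'y' x 4
  'r' x 1
  'y' x 1
RLE = "r2y1r2y4r1y1"


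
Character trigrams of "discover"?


Word: "discover" (length 8)
Number of trigrams = 8 - 3 + 1 = 6
  Position 0: "dis"
  Position 1: "isc"
  Position 2: "sco"
  Position 3: "cov"
  Position 4: "ove"
  Position 5: "ver"
Trigrams = "dis", "isc", "sco", "cov", "ove", "ver"


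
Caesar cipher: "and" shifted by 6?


Word: "and"
Shift: 6
Each letter → (letter + shift) mod 26:
  'a' (0) + 6 = 6 → 'g'
  'n' (13) + 6 = 19 → 't'
  'd' (3) + 6 = 9 → 'j'
Result = "gtj"


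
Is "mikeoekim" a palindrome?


Word: "mikeoekim"
Reversed: "mikeoekim"
Forward == Backward? mikeoekim == mikeoekim
Palindrome = Yes


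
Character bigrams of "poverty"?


Word: "poverty" (length 7)
Number of bigrams = 7 - 2 + 1 = 6
  Position 0: "po"
  Position 1: "ov"
  Position 2: "ve"
  Position 3: "er"
  Position 4: "rt"
  Position 5: "ty"
Bigrams = "po", "ov", "ve", "er", "rt", "ty"


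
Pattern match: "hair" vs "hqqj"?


Pattern of "hair": [0, 1, 2, 3]
Pattern of "hqqj": [0, 1, 1, 2]
Patterns do not match
Same pattern = No


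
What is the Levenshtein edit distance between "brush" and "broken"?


Word 1: "brush" (length 5)
Word 2: "broken" (length 6)
One optimal edit sequence (insert/delete/substitute each cost 1):
  1. keep 'b'
  2. keep 'r'
  3. insert 'o'  (+1)
  4. substitute 'u' -> 'k'  (+1)
  5. substitute 's' -> 'e'  (+1)
  6. substitute 'h' -> 'n'  (+1)
Total edit operations: 4
Edit distance = 4


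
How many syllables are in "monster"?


Word: "monster"
Syllable breakdown: mon-ster
Counting: 2 parts
= 2 syllables


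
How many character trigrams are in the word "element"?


Word: "element" (length 7)
Number of 3-grams = length - 3 + 1 = 7 - 3 + 1
= 5


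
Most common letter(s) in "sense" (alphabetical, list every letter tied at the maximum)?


Word: "sense"
Letter counts:
  'e': 2
  'n': 1
  's': 2
Maximum count = 2
Most frequent = 'e', 's' (2 times each)


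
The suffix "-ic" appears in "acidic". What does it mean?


Suffix: -ic
As in: acidic -> acid + -ic
Meaning = relating to


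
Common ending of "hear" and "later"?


Word 1: "hear"
Word 2: "later"
Comparing from end:
  Pos -1: 'r' == 'r'
  Pos -2: 'a' != 'e' (stop)
LCS = "r" (length 1)


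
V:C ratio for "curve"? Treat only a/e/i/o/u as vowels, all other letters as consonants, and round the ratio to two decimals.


Word: "curve"
Vowels (a,e,i,o,u): 2
Consonants: 3
Ratio = 2/3
= 0.67


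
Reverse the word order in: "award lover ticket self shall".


Original: "award lover ticket self shall"
Words (1..n): award | lover | ticket | self | shall
Reversed (n..1): shall | self | ticket | lover | award
Result = "shall self ticket lover award"


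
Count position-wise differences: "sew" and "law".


Comparing character by character (same length = 3):
  Pos 0: 's' vs 'l' !=
  Pos 1: 'e' vs 'a' !=
  Pos 2: 'w' vs 'w' =
Hamming distance = 2


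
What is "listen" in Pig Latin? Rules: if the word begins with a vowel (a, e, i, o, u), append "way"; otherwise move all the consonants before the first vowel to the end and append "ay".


Word: "listen"
Starts with consonant(s) → move to end, add 'ay'
Consonant cluster: "l"
Pig Latin = "istenlay"


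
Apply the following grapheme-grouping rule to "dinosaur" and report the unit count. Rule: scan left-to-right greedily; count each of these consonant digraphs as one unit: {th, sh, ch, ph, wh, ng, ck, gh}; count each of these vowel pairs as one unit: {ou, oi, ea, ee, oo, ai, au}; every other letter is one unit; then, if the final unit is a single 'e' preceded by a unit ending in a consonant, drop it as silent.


Word: "dinosaur" (8 letters)
Left-to-right scan:
  (1) 'd' (letter)
  (2) 'i' (letter)
  (3) 'n' (letter)
  (4) 'o' (letter)
  (5) 's' (letter)
  (6) 'au' (vowel-pair)
  (7) 'r' (letter)
Units from scan: 7
Sound units = 7 units


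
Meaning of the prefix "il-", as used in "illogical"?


Prefix: il-
As in: illogical -> il- + logical
Meaning = not


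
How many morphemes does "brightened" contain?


Word: "brightened"
Morphemes: bright | -en | -ed
Each morpheme carries meaning
= 3 morphemes


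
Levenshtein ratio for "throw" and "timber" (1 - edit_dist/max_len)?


Word 1: "throw" (length 5)
Word 2: "timber" (length 6)
One optimal edit sequence:
  1. keep 't'
  2. insert 'i'  (+1)
  3. substitute 'h' -> 'm'  (+1)
  4. substitute 'r' -> 'b'  (+1)
  5. substitute 'o' -> 'e'  (+1)
  6. substitute 'w' -> 'r'  (+1)
Edit distance = 5
Max length = max(5, 6) = 6
Similarity = 1 - 5/6
= 0.1667


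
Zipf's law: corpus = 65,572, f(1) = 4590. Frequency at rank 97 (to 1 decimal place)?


Zipf's law: f(r) = f(1) / r
f(1) = 4590
f(97) = 4590 / 97
= 47.3 occurrences


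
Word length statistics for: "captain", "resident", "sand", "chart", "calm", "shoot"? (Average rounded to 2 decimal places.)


Lengths: "captain"=7, "resident"=8, "sand"=4, "chart"=5, "calm"=4, "shoot"=5
Sum = 33, Count = 6
Average = 33/6 = 5.50
= avg=5.50, min=4, max=8


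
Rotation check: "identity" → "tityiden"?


Word: "identity", Candidate: "tityiden"
Method: check if candidate is substring of word+word
"identityidentity" contains "tityiden"? Yes
Is rotation = Yes


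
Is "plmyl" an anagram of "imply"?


Word 1: "imply" → sorted: ilmpy
Word 2: "plmyl" → sorted: llmpy
Same letters? ilmpy != llmpy
Anagram = No


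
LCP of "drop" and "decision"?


Word 1: "drop"
Word 2: "decision"
Comparing from start:
  Pos 0: 'd' == 'd'
  Pos 1: 'r' != 'e' (stop)
LCP = "d" (length 1)


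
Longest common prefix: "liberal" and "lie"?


Word 1: "liberal"
Word 2: "lie"
Comparing from start:
  Pos 0: 'l' == 'l'
  Pos 1: 'i' == 'i'
  Pos 2: 'b' != 'e' (stop)
LCP = "li" (length 2)


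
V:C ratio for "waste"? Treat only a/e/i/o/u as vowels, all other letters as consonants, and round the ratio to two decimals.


Word: "waste"
Vowels (a,e,i,o,u): 2
Consonants: 3
Ratio = 2/3
= 0.67


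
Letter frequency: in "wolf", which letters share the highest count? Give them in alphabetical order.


Word: "wolf"
Letter counts:
  'f': 1
  'l': 1
  'o': 1
  'w': 1
Maximum count = 1
Most frequent = 'f', 'l', 'o', 'w' (1 time each)


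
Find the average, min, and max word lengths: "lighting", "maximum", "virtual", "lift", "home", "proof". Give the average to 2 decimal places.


Lengths: "lighting"=8, "maximum"=7, "virtual"=7, "lift"=4, "home"=4, "proof"=5
Sum = 35, Count = 6
Average = 35/6 = 5.83
= avg=5.83, min=4, max=8


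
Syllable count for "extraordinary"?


Word: "extraordinary"
Syllable breakdown: ex · traor · di · nar · y
Counting: 5 parts
= 5 syllables


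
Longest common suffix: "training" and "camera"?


Word 1: "training"
Word 2: "camera"
Comparing from end:
  Pos -1: 'g' != 'a' (stop)
LCS = "" (length 0)


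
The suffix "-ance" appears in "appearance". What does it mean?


Suffix: -ance
Example: appearance = appear + -ance
Meaning = state of


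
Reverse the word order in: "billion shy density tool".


Original: "billion shy density tool"
Words (1..n): billion | shy | density | tool
Reversed (n..1): tool | density | shy | billion
Result = "tool density shy billion"


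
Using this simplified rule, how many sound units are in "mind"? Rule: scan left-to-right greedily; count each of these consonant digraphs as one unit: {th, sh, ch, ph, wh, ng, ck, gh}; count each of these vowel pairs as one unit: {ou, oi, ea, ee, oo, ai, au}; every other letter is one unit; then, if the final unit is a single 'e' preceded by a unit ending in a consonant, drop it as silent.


Word: "mind" (4 letters)
Left-to-right scan:
  1. 'm' (letter)
  2. 'i' (letter)
  3. 'n' (letter)
  4. 'd' (letter)
Units from scan: 4
Sound units = 4 units


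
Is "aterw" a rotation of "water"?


Word: "water", Candidate: "aterw"
Method: check if candidate is substring of word+word
"waterwater" contains "aterw"? Yes
Is rotation = Yes


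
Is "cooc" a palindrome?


Word: "cooc"
Reversed: "cooc"
Forward == Backward? cooc == cooc
Palindrome = Yes


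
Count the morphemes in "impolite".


Word: "impolite"
Morphemes: im- + polite
Each morpheme carries meaning
= 2 morphemes


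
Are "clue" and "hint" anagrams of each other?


Word 1: "clue" → sorted: celu
Word 2: "hint" → sorted: hint
Same letters? celu != hint
Anagram = No


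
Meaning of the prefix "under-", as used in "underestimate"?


Prefix: under-
Example: underestimate (under- + estimate)
Meaning = insufficient


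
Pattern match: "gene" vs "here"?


Pattern of "gene": [0, 1, 2, 1]
Pattern of "here": [0, 1, 2, 1]
Patterns match
Same pattern = Yes


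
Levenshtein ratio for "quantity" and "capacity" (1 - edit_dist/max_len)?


Word 1: "quantity" (length 8)
Word 2: "capacity" (length 8)
One optimal edit sequence:
  1. substitute 'q' -> 'c'  (+1)
  2. substitute 'u' -> 'a'  (+1)
  3. substitute 'a' -> 'p'  (+1)
  4. substitute 'n' -> 'a'  (+1)
  5. substitute 't' -> 'c'  (+1)
  6. keep 'i'
  7. keep 't'
  8. keep 'y'
Edit distance = 5
Max length = max(8, 8) = 8
Similarity = 1 - 5/8
= 0.3750


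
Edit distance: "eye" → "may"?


Word 1: "eye" (length 3)
Word 2: "may" (length 3)
One optimal edit sequence (insert/delete/substitute each cost 1):
  1. substitute 'e' -> 'm'  (+1)
  2. substitute 'y' -> 'a'  (+1)
  3. substitute 'e' -> 'y'  (+1)
Total edit operations: 3
Edit distance = 3


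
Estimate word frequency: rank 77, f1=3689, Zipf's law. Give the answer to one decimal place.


Zipf's law: f(r) = f(1) / r
f(1) = 3689
f(77) = 3689 / 77
= 47.9 occurrences


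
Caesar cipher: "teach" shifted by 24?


Word: "teach"
Shift: 24
Each letter → (letter + shift) mod 26:
  't' (19) + 24 = 17 → 'r'
  'e' (4) + 24 = 2 → 'c'
  'a' (0) + 24 = 24 → 'y'
  'c' (2) + 24 = 0 → 'a'
  'h' (7) + 24 = 5 → 'f'
Result = "rcyaf"


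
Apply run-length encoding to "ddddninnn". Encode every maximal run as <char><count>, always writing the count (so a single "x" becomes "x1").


String: "ddddninnn"
Scanning for consecutive runs:
  'd' x 4
  'n' x 1
  'i' x 1
  'n' x 3
RLE = "d4n1i1n3"


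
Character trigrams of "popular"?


Word: "popular" (length 7)
Number of trigrams = 7 - 3 + 1 = 5
  Position 0: "pop"
  Position 1: "opu"
  Position 2: "pul"
  Position 3: "ula"
  Position 4: "lar"
Trigrams = "pop", "opu", "pul", "ula", "lar"


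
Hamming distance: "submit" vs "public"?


Comparing character by character (same length = 6):
  Pos 0: 's' vs 'p' !=
  Pos 1: 'u' vs 'u' =
  Pos 2: 'b' vs 'b' =
  Pos 3: 'm' vs 'l' !=
  Pos 4: 'i' vs 'i' =
  Pos 5: 't' vs 'c' !=
Hamming distance = 3


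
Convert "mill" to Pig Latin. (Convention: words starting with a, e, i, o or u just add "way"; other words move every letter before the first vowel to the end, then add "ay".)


Word: "mill"
Starts with consonant(s) → move to end, add 'ay'
Consonant cluster: "m"
Pig Latin = "illmay"


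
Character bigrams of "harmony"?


Word: "harmony" (length 7)
Number of bigrams = 7 - 2 + 1 = 6
  Position 0: "ha"
  Position 1: "ar"
  Position 2: "rm"
  Position 3: "mo"
  Position 4: "on"
  Position 5: "ny"
Bigrams = "ha", "ar", "rm", "mo", "on", "ny"


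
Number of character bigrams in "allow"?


Word: "allow" (length 5)
Number of 2-grams = length - 2 + 1 = 5 - 2 + 1
= 4


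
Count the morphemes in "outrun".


Word: "outrun"
Morphemes: out- + run
Each morpheme carries meaning
= 2 morphemes


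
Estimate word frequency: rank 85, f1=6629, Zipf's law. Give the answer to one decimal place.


Zipf's law: f(r) = f(1) / r
f(1) = 6629
f(85) = 6629 / 85
= 78.0 occurrences


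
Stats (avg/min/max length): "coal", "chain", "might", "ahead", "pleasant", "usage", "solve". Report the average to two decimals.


Lengths: "coal"=4, "chain"=5, "might"=5, "ahead"=5, "pleasant"=8, "usage"=5, "solve"=5
Sum = 37, Count = 7
Average = 37/7 = 5.29
= avg=5.29, min=4, max=8


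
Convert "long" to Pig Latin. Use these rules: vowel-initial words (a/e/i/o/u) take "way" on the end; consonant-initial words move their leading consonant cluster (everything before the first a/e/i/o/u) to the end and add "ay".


Word: "long"
Starts with consonant(s) → move to end, add 'ay'
Consonant cluster: "l"
Pig Latin = "onglay"


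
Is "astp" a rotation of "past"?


Word: "past", Candidate: "astp"
Method: check if candidate is substring of word+word
"pastpast" contains "astp"? Yes
Is rotation = Yes


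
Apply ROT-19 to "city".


Word: "city"
Shift: 19
Each letter → (letter + shift) mod 26:
  'c' (2) + 19 = 21 → 'v'
  'i' (8) + 19 = 1 → 'b'
  't' (19) + 19 = 12 → 'm'
  'y' (24) + 19 = 17 → 'r'
Result = "vbmr"


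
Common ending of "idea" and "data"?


Word 1: "idea"
Word 2: "data"
Comparing from end:
  Pos -1: 'a' == 'a'
  Pos -2: 'e' != 't' (stop)
LCS = "a" (length 1)


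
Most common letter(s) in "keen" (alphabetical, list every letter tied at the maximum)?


Word: "keen"
Letter counts:
  'e': 2
  'k': 1
  'n': 1
Maximum count = 2
Most frequent = 'e' (2 times each)


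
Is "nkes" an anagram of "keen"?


Word 1: "keen" → sorted: eekn
Word 2: "nkes" → sorted: ekns
Same letters? eekn != ekns
Anagram = No


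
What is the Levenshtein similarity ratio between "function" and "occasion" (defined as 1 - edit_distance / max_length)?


Word 1: "function" (length 8)
Word 2: "occasion" (length 8)
One optimal edit sequence:
  1. substitute 'f' -> 'o'  (+1)
  2. substitute 'u' -> 'c'  (+1)
  3. substitute 'n' -> 'c'  (+1)
  4. substitute 'c' -> 'a'  (+1)
  5. substitute 't' -> 's'  (+1)
  6. keep 'i'
  7. keep 'o'
  8. keep 'n'
Edit distance = 5
Max length = max(8, 8) = 8
Similarity = 1 - 5/8
= 0.3750


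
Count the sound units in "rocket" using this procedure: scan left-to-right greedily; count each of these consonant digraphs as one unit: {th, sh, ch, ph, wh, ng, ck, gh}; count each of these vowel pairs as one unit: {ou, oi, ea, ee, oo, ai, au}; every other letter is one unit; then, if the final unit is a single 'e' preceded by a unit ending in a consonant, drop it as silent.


Word: "rocket" (6 letters)
Left-to-right scan:
  1. 'r' (letter)
  2. 'o' (letter)
  3. 'ck' (digraph)
  4. 'e' (letter)
  5. 't' (letter)
Units from scan: 5
Sound units = 5 units


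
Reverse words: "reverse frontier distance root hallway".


Original: "reverse frontier distance root hallway"
Words (1..n): reverse | frontier | distance | root | hallway
Reversed (n..1): hallway | root | distance | frontier | reverse
Result = "hallway root distance frontier reverse"


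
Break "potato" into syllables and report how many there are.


Word: "potato"
Syllable breakdown: po / ta / to
Counting: 3 parts
= 3 syllables


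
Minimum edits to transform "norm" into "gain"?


Word 1: "norm" (length 4)
Word 2: "gain" (length 4)
One optimal edit sequence (insert/delete/substitute each cost 1):
  1. substitute 'n' -> 'g'  (+1)
  2. substitute 'o' -> 'a'  (+1)
  3. substitute 'r' -> 'i'  (+1)
  4. substitute 'm' -> 'n'  (+1)
Total edit operations: 4
Edit distance = 4


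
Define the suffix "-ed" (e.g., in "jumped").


Suffix: -ed
Example: jumped (jump + -ed)
Meaning = past tense


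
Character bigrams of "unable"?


Word: "unable" (length 6)
Number of bigrams = 6 - 2 + 1 = 5
  Position 0: "un"
  Position 1: "na"
  Position 2: "ab"
  Position 3: "bl"
  Position 4: "le"
Bigrams = "un", "na", "ab", "bl", "le"


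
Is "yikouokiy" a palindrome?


Word: "yikouokiy"
Reversed: "yikouokiy"
Forward == Backward? yikouokiy == yikouokiy
Palindrome = Yes


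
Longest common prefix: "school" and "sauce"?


Word 1: "school"
Word 2: "sauce"
Comparing from start:
  Pos 0: 's' == 's'
  Pos 1: 'c' != 'a' (stop)
LCP = "s" (length 1)


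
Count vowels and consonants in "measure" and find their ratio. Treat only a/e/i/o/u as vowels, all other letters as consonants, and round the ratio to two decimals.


Word: "measure"
Vowels (a,e,i,o,u): 4
Consonants: 3
Ratio = 4/3
= 1.33


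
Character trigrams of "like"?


Word: "like" (length 4)
Number of trigrams = 4 - 3 + 1 = 2
  Position 0: "lik"
  Position 1: "ike"
Trigrams = "lik", "ike"


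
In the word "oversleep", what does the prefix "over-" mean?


Prefix: over-
Example: oversleep (over- + sleep)
Meaning = excessive


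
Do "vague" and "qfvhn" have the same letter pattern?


Pattern of "vague": [0, 1, 2, 3, 4]
Pattern of "qfvhn": [0, 1, 2, 3, 4]
Patterns match
Same pattern = Yes


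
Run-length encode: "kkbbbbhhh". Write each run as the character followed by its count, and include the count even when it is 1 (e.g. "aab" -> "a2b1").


String: "kkbbbbhhh"
Scanning for consecutive runs:
  'k' x 2
  'b' x 4
  'h' x 3
RLE = "k2b4h3"


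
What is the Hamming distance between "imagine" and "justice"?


Comparing character by character (same length = 7):
  Pos 0: 'i' vs 'j' !=
  Pos 1: 'm' vs 'u' !=
  Pos 2: 'a' vs 's' !=
  Pos 3: 'g' vs 't' !=
  Pos 4: 'i' vs 'i' =
  Pos 5: 'n' vs 'c' !=
  Pos 6: 'e' vs 'e' =
Hamming distance = 5


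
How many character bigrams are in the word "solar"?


Word: "solar" (length 5)
Number of 2-grams = length - 2 + 1 = 5 - 2 + 1
= 4


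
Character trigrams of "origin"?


Word: "origin" (length 6)
Number of trigrams = 6 - 3 + 1 = 4
  Position 0: "ori"
  Position 1: "rig"
  Position 2: "igi"
  Position 3: "gin"
Trigrams = "ori", "rig", "igi", "gin"


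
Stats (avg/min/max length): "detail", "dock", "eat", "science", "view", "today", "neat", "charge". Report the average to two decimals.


Lengths: "detail"=6, "dock"=4, "eat"=3, "science"=7, "view"=4, "today"=5, "neat"=4, "charge"=6
Sum = 39, Count = 8
Average = 39/8 = 4.88
= avg=4.88, min=3, max=7


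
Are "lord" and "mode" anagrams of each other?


Word 1: "lord" → sorted: dlor
Word 2: "mode" → sorted: demo
Same letters? dlor != demo
Anagram = No


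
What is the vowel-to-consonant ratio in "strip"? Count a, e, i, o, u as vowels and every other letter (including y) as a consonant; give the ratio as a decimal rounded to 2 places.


Word: "strip"
Vowels (a,e,i,o,u): 1
Consonants: 4
Ratio = 1/4
= 0.25


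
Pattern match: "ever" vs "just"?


Pattern of "ever": [0, 1, 0, 2]
Pattern of "just": [0, 1, 2, 3]
Patterns do not match
Same pattern = No


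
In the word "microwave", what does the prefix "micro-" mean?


Prefix: micro-
Example: microwave = micro- + wave
Meaning = small


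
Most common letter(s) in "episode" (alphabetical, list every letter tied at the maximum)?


Word: "episode"
Letter counts:
  'd': 1
  'e': 2
  'i': 1
  'o': 1
  'p': 1
  's': 1
Maximum count = 2
Most frequent = 'e' (2 times each)


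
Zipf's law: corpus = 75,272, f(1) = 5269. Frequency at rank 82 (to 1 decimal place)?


Zipf's law: f(r) = f(1) / r
f(1) = 5269
f(82) = 5269 / 82
= 64.3 occurrences


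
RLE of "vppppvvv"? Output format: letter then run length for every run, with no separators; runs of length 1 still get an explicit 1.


String: "vppppvvv"
Scanning for consecutive runs:
  'v' x 1
  'p' x 4
  'v' x 3
RLE = "v1p4v3"


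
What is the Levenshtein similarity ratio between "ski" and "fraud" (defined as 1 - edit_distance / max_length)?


Word 1: "ski" (length 3)
Word 2: "fraud" (length 5)
One optimal edit sequence:
  1. insert 'f'  (+1)
  2. insert 'r'  (+1)
  3. substitute 's' -> 'a'  (+1)
  4. substitute 'k' -> 'u'  (+1)
  5. substitute 'i' -> 'd'  (+1)
Edit distance = 5
Max length = max(3, 5) = 5
Similarity = 1 - 5/5
= 0.0000


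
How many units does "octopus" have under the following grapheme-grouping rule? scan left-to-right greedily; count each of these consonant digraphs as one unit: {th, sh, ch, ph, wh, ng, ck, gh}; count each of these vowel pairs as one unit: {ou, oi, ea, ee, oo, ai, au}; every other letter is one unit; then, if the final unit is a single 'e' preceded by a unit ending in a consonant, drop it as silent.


Word: "octopus" (7 letters)
Left-to-right scan:
  [1] 'o' (letter)
  [2] 'c' (letter)
  [3] 't' (letter)
  [4] 'o' (letter)
  [5] 'p' (letter)
  [6] 'u' (letter)
  [7] 's' (letter)
Units from scan: 7
Sound units = 7 units


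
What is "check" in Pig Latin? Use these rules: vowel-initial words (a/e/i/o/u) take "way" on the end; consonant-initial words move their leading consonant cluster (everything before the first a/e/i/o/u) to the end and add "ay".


Word: "check"
Starts with consonant(s) → move to end, add 'ay'
Consonant cluster: "ch"
Pig Latin = "eckchay"


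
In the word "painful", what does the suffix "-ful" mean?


Suffix: -ful
Example: painful (pain + -ful)
Meaning = full of


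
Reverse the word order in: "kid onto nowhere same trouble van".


Original: "kid onto nowhere same trouble van"
Words (1..n): kid | onto | nowhere | same | trouble | van
Reversed (n..1): van | trouble | same | nowhere | onto | kid
Result = "van trouble same nowhere onto kid"


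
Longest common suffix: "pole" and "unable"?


Word 1: "pole"
Word 2: "unable"
Comparing from end:
  Pos -1: 'e' == 'e'
  Pos -2: 'l' == 'l'
  Pos -3: 'o' != 'b' (stop)
LCS = "le" (length 2)


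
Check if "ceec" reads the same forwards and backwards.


Word: "ceec"
Reversed: "ceec"
Forward == Backward? ceec == ceec
Palindrome = Yes


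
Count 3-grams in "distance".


Word: "distance" (length 8)
Number of 3-grams = length - 3 + 1 = 8 - 3 + 1
= 6


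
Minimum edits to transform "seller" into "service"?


Word 1: "seller" (length 6)
Word 2: "service" (length 7)
One optimal edit sequence (insert/delete/substitute each cost 1):
  1. keep 's'
  2. keep 'e'
  3. insert 'r'  (+1)
  4. substitute 'l' -> 'v'  (+1)
  5. substitute 'l' -> 'i'  (+1)
  6. substitute 'e' -> 'c'  (+1)
  7. substitute 'r' -> 'e'  (+1)
Total edit operations: 5
Edit distance = 5


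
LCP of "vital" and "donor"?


Word 1: "vital"
Word 2: "donor"
Comparing from start:
  Pos 0: 'v' != 'd' (stop)
LCP = "" (length 0)


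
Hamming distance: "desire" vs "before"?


Comparing character by character (same length = 6):
  Pos 0: 'd' vs 'b' !=
  Pos 1: 'e' vs 'e' =
  Pos 2: 's' vs 'f' !=
  Pos 3: 'i' vs 'o' !=
  Pos 4: 'r' vs 'r' =
  Pos 5: 'e' vs 'e' =
Hamming distance = 3


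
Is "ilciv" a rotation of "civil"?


Word: "civil", Candidate: "ilciv"
Method: check if candidate is substring of word+word
"civilcivil" contains "ilciv"? Yes
Is rotation = Yes


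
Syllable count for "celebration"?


Word: "celebration"
Syllable breakdown: cel / e / bra / tion
Counting: 4 parts
= 4 syllables


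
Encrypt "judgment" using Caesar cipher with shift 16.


Word: "judgment"
Shift: 16
Each letter → (letter + shift) mod 26:
  'j' (9) + 16 = 25 → 'z'
  'u' (20) + 16 = 10 → 'k'
  'd' (3) + 16 = 19 → 't'
  'g' (6) + 16 = 22 → 'w'
  'm' (12) + 16 = 2 → 'c'
  'e' (4) + 16 = 20 → 'u'
  'n' (13) + 16 = 3 → 'd'
  't' (19) + 16 = 9 → 'j'
Result = "zktwcudj"


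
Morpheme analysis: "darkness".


Word: "darkness"
Morphemes: dark / -ness
Each morpheme carries meaning
= 2 morphemes


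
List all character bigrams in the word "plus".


Word: "plus" (length 4)
Number of bigrams = 4 - 2 + 1 = 3
  Position 0: "pl"
  Position 1: "lu"
  Position 2: "us"
Bigrams = "pl", "lu", "us"


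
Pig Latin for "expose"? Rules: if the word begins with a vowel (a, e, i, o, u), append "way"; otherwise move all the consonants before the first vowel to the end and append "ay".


Word: "expose"
Starts with vowel → add 'way'
Pig Latin = "exposeway"


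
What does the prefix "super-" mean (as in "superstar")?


Prefix: super-
As in: superstar -> super- + star
Meaning = above / beyond


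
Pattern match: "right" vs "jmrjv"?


Pattern of "right": [0, 1, 2, 3, 4]
Pattern of "jmrjv": [0, 1, 2, 0, 3]
Patterns do not match
Same pattern = No
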